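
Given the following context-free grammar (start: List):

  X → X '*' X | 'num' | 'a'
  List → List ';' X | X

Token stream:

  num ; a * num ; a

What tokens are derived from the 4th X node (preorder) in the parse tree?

num

[List [List [List [X num]] ; [X [X a] * [X num]]] ; [X a]]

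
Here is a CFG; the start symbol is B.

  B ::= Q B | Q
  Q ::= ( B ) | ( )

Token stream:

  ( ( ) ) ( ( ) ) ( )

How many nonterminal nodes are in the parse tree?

10

[B [Q ( [B [Q ( )]] )] [B [Q ( [B [Q ( )]] )] [B [Q ( )]]]]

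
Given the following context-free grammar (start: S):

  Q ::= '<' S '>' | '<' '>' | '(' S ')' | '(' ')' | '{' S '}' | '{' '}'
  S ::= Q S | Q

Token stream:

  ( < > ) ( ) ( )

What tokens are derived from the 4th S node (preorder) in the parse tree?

( )

[S [Q ( [S [Q < >]] )] [S [Q ( )] [S [Q ( )]]]]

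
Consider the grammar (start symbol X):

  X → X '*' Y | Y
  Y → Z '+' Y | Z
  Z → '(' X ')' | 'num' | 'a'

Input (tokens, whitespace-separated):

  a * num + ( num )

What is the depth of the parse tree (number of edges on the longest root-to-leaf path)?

7

[X [X [Y [Z a]]] * [Y [Z num] + [Y [Z ( [X [Y [Z num]]] )]]]]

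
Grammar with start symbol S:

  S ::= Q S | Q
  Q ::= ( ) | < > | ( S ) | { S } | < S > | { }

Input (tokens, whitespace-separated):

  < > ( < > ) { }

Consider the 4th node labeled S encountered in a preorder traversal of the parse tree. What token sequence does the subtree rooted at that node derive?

{ }

[S [Q < >] [S [Q ( [S [Q < >]] )] [S [Q { }]]]]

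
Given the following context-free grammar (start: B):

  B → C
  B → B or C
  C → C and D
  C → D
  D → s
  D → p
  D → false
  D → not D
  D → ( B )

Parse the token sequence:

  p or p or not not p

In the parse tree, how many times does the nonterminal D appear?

[B [B [B [C [D p]]] or [C [D p]]] or [C [D not [D not [D p]]]]]

5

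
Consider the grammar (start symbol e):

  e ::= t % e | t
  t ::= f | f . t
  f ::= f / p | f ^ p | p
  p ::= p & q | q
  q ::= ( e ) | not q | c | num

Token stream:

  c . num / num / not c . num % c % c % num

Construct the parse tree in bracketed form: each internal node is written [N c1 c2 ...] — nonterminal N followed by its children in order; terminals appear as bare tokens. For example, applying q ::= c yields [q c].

[e [t [f [p [q c]]] . [t [f [f [f [p [q num]]] / [p [q num]]] / [p [q not [q c]]]] . [t [f [p [q num]]]]]] % [e [t [f [p [q c]]]] % [e [t [f [p [q c]]]] % [e [t [f [p [q num]]]]]]]]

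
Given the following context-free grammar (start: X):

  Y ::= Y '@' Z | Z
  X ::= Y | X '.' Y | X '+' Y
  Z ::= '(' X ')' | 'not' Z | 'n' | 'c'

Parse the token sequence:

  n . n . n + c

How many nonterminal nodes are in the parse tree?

[X [X [X [X [Y [Z n]]] . [Y [Z n]]] . [Y [Z n]]] + [Y [Z c]]]

12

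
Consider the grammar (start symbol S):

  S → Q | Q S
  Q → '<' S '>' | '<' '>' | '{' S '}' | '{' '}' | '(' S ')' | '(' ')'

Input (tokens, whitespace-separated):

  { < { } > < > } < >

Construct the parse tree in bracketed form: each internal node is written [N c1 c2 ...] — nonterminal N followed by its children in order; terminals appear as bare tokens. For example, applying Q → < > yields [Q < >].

[S [Q { [S [Q < [S [Q { }]] >] [S [Q < >]]] }] [S [Q < >]]]

S
Q S
{ S } S
{ Q S } S
{ < S > S } S
{ < Q > S } S
{ < { } > S } S
{ < { } > Q } S
{ < { } > < > } S
{ < { } > < > } Q
{ < { } > < > } < >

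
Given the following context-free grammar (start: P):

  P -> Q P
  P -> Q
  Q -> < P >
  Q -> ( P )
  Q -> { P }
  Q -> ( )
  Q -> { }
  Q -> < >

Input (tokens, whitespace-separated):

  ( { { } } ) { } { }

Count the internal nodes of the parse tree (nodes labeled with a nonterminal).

[P [Q ( [P [Q { [P [Q { }]] }]] )] [P [Q { }] [P [Q { }]]]]

10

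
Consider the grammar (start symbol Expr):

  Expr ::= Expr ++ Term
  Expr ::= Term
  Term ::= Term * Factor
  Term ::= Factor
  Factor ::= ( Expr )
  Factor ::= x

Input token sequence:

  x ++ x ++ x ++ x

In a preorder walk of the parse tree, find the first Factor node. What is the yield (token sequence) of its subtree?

[Expr [Expr [Expr [Expr [Term [Factor x]]] ++ [Term [Factor x]]] ++ [Term [Factor x]]] ++ [Term [Factor x]]]

x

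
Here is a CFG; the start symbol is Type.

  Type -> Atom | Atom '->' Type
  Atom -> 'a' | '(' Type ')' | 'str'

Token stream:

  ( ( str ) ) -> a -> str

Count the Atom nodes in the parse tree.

5

[Type [Atom ( [Type [Atom ( [Type [Atom str]] )]] )] -> [Type [Atom a] -> [Type [Atom str]]]]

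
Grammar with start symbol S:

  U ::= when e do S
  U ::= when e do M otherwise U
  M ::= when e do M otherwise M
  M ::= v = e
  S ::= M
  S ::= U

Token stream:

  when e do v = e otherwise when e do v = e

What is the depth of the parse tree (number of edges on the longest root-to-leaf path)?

[S [U when e do [M v = e] otherwise [U when e do [S [M v = e]]]]]

5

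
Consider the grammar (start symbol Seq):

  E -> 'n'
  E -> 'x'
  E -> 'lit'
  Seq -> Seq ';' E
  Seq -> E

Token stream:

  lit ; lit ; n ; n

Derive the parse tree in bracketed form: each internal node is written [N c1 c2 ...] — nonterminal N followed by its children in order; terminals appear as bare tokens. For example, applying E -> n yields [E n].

[Seq [Seq [Seq [Seq [E lit]] ; [E lit]] ; [E n]] ; [E n]]

Seq
Seq ; E
Seq ; E ; E
Seq ; E ; E ; E
E ; E ; E ; E
lit ; E ; E ; E
lit ; lit ; E ; E
lit ; lit ; n ; E
lit ; lit ; n ; n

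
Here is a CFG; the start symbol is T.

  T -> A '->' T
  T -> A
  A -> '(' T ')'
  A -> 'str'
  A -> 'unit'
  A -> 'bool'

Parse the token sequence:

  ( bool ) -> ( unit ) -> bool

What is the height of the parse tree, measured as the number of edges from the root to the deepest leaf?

[T [A ( [T [A bool]] )] -> [T [A ( [T [A unit]] )] -> [T [A bool]]]]

5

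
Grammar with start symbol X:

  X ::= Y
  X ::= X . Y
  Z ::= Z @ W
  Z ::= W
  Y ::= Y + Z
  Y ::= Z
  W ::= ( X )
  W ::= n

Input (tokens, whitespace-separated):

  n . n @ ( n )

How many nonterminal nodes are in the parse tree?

[X [X [Y [Z [W n]]]] . [Y [Z [Z [W n]] @ [W ( [X [Y [Z [W n]]]] )]]]]

14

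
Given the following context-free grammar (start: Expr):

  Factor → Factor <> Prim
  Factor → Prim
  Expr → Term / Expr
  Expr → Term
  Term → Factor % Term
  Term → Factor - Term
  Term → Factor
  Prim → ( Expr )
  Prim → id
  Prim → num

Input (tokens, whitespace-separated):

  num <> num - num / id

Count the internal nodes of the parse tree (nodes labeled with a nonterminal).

13

[Expr [Term [Factor [Factor [Prim num]] <> [Prim num]] - [Term [Factor [Prim num]]]] / [Expr [Term [Factor [Prim id]]]]]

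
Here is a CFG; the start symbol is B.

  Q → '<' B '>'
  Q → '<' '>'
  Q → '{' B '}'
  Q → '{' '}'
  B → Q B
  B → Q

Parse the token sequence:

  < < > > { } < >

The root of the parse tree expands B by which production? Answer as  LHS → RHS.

[B [Q < [B [Q < >]] >] [B [Q { }] [B [Q < >]]]]

B → Q B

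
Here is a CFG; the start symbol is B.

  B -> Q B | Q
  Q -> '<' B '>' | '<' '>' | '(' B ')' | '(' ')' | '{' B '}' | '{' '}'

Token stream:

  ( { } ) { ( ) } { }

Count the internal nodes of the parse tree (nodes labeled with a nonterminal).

[B [Q ( [B [Q { }]] )] [B [Q { [B [Q ( )]] }] [B [Q { }]]]]

10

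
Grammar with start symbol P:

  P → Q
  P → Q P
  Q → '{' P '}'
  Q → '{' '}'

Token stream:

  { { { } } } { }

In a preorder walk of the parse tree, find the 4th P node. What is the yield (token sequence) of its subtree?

{ }

[P [Q { [P [Q { [P [Q { }]] }]] }] [P [Q { }]]]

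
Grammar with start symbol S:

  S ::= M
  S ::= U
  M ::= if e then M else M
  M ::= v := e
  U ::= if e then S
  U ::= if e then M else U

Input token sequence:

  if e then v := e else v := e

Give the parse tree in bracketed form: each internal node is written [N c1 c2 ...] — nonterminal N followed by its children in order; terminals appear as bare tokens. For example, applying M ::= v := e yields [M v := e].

[S [M if e then [M v := e] else [M v := e]]]

S
M
if e then M else M
if e then v := e else M
if e then v := e else v := e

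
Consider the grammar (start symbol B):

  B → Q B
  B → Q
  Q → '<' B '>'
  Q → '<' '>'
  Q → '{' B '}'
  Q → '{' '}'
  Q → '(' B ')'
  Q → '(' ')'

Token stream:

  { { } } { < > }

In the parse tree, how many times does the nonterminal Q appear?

4

[B [Q { [B [Q { }]] }] [B [Q { [B [Q < >]] }]]]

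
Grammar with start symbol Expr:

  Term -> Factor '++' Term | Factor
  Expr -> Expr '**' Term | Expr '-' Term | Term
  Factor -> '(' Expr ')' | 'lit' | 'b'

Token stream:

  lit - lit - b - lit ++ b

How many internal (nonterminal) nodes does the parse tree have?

14

[Expr [Expr [Expr [Expr [Term [Factor lit]]] - [Term [Factor lit]]] - [Term [Factor b]]] - [Term [Factor lit] ++ [Term [Factor b]]]]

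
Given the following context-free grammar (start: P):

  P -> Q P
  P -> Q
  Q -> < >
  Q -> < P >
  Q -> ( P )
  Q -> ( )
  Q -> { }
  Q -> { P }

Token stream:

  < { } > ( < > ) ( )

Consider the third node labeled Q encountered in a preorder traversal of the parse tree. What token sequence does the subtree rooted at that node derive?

( < > )

[P [Q < [P [Q { }]] >] [P [Q ( [P [Q < >]] )] [P [Q ( )]]]]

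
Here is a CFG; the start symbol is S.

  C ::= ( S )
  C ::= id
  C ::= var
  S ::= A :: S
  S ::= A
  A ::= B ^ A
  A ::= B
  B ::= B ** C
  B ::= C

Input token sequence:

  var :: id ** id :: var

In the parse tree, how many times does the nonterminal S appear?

3

[S [A [B [C var]]] :: [S [A [B [B [C id]] ** [C id]]] :: [S [A [B [C var]]]]]]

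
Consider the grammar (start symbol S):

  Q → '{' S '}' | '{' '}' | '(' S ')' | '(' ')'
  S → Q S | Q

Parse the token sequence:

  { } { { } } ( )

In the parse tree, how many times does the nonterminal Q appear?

4

[S [Q { }] [S [Q { [S [Q { }]] }] [S [Q ( )]]]]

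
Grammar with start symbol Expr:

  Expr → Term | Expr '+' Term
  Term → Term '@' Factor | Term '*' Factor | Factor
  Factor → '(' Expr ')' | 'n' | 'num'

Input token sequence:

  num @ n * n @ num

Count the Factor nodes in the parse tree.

[Expr [Term [Term [Term [Term [Factor num]] @ [Factor n]] * [Factor n]] @ [Factor num]]]

4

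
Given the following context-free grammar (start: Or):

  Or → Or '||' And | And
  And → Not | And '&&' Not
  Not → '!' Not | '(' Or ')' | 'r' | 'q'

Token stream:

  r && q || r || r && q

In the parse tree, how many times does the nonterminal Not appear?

5

[Or [Or [Or [And [And [Not r]] && [Not q]]] || [And [Not r]]] || [And [And [Not r]] && [Not q]]]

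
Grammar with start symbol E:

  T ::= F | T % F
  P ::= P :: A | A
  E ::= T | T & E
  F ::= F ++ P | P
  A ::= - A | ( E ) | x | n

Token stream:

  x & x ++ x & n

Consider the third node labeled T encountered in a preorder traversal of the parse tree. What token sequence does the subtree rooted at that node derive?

[E [T [F [P [A x]]]] & [E [T [F [F [P [A x]]] ++ [P [A x]]]] & [E [T [F [P [A n]]]]]]]

n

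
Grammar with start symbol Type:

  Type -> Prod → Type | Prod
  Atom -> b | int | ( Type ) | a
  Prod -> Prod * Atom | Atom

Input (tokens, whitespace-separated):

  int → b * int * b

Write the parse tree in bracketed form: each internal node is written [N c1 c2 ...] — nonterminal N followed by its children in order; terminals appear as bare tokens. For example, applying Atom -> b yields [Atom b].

Type
Prod → Type
Atom → Type
int → Type
int → Prod
int → Prod * Atom
int → Prod * Atom * Atom
int → Atom * Atom * Atom
int → b * Atom * Atom
int → b * int * Atom
int → b * int * b

[Type [Prod [Atom int]] → [Type [Prod [Prod [Prod [Atom b]] * [Atom int]] * [Atom b]]]]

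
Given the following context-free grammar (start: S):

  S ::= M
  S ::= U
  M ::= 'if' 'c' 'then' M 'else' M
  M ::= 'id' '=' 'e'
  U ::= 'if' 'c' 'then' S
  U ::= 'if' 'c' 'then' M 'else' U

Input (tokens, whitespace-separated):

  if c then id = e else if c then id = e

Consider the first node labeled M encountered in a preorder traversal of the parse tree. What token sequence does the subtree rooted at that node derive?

id = e

[S [U if c then [M id = e] else [U if c then [S [M id = e]]]]]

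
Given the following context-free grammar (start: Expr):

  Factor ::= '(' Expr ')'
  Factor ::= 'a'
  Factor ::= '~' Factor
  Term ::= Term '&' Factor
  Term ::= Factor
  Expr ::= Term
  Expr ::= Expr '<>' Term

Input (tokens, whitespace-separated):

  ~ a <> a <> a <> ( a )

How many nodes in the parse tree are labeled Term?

5

[Expr [Expr [Expr [Expr [Term [Factor ~ [Factor a]]]] <> [Term [Factor a]]] <> [Term [Factor a]]] <> [Term [Factor ( [Expr [Term [Factor a]]] )]]]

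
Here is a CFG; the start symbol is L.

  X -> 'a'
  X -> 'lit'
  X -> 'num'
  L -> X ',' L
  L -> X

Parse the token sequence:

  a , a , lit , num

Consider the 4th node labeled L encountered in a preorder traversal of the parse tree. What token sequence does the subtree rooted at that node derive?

[L [X a] , [L [X a] , [L [X lit] , [L [X num]]]]]

num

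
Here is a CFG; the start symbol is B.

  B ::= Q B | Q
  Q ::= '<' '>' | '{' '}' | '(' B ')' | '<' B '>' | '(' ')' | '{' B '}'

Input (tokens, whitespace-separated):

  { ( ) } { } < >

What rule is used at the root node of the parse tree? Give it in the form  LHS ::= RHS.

B ::= Q B

[B [Q { [B [Q ( )]] }] [B [Q { }] [B [Q < >]]]]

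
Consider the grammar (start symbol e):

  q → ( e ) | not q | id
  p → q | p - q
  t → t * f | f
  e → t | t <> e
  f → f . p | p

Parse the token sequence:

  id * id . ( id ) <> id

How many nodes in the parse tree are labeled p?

5

[e [t [t [f [p [q id]]]] * [f [f [p [q id]]] . [p [q ( [e [t [f [p [q id]]]]] )]]]] <> [e [t [f [p [q id]]]]]]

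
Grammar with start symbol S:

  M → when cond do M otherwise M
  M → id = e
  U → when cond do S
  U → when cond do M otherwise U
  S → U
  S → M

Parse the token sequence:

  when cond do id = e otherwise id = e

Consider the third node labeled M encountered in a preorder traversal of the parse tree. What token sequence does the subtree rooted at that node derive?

id = e

[S [M when cond do [M id = e] otherwise [M id = e]]]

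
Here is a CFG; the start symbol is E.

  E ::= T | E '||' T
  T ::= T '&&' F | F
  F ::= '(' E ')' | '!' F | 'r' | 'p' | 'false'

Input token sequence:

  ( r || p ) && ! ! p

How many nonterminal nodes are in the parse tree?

[E [T [T [F ( [E [E [T [F r]]] || [T [F p]]] )]] && [F ! [F ! [F p]]]]]

13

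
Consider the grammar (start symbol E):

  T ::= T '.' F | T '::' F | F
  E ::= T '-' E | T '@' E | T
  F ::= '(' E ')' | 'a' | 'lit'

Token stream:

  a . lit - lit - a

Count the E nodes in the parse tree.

[E [T [T [F a]] . [F lit]] - [E [T [F lit]] - [E [T [F a]]]]]

3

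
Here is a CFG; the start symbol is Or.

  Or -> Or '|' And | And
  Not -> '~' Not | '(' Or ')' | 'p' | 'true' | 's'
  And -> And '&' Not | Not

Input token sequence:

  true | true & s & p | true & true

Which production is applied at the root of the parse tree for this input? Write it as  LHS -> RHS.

Or -> Or '|' And

[Or [Or [Or [And [Not true]]] | [And [And [And [Not true]] & [Not s]] & [Not p]]] | [And [And [Not true]] & [Not true]]]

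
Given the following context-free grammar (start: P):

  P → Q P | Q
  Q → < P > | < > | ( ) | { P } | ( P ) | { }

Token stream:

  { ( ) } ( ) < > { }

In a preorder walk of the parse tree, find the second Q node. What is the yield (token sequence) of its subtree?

[P [Q { [P [Q ( )]] }] [P [Q ( )] [P [Q < >] [P [Q { }]]]]]

( )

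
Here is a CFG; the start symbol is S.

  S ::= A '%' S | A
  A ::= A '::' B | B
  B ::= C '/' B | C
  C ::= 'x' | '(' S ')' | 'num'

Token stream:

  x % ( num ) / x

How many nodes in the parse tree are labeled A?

[S [A [B [C x]]] % [S [A [B [C ( [S [A [B [C num]]]] )] / [B [C x]]]]]]

3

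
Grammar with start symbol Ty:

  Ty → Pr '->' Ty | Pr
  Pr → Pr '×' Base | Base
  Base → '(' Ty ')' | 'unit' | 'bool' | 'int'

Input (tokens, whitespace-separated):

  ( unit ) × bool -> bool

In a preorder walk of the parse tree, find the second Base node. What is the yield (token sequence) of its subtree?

unit

[Ty [Pr [Pr [Base ( [Ty [Pr [Base unit]]] )]] × [Base bool]] -> [Ty [Pr [Base bool]]]]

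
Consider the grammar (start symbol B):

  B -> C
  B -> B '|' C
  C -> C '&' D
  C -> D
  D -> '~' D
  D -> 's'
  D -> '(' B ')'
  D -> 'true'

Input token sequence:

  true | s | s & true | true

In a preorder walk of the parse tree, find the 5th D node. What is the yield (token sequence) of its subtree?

true

[B [B [B [B [C [D true]]] | [C [D s]]] | [C [C [D s]] & [D true]]] | [C [D true]]]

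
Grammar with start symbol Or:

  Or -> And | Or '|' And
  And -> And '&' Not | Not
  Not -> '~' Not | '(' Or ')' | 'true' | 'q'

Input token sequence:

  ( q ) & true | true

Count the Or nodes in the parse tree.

3

[Or [Or [And [And [Not ( [Or [And [Not q]]] )]] & [Not true]]] | [And [Not true]]]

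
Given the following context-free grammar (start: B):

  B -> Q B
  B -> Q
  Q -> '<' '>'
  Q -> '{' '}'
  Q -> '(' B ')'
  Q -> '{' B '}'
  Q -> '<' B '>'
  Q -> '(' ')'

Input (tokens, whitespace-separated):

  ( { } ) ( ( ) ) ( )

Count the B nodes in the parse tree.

[B [Q ( [B [Q { }]] )] [B [Q ( [B [Q ( )]] )] [B [Q ( )]]]]

5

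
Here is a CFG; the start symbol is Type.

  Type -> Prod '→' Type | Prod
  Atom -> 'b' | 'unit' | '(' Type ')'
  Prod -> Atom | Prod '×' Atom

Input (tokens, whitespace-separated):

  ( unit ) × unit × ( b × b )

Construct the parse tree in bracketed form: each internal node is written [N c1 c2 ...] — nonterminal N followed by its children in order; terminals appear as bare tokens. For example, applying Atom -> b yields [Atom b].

Type
Prod
Prod × Atom
Prod × Atom × Atom
Atom × Atom × Atom
( Type ) × Atom × Atom
( Prod ) × Atom × Atom
( Atom ) × Atom × Atom
( unit ) × Atom × Atom
( unit ) × unit × Atom
( unit ) × unit × ( Type )
( unit ) × unit × ( Prod )
( unit ) × unit × ( Prod × Atom )
( unit ) × unit × ( Atom × Atom )
( unit ) × unit × ( b × Atom )
( unit ) × unit × ( b × b )

[Type [Prod [Prod [Prod [Atom ( [Type [Prod [Atom unit]]] )]] × [Atom unit]] × [Atom ( [Type [Prod [Prod [Atom b]] × [Atom b]]] )]]]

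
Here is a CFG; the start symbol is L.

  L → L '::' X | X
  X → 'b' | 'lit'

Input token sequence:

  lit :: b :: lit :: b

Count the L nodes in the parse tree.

4

[L [L [L [L [X lit]] :: [X b]] :: [X lit]] :: [X b]]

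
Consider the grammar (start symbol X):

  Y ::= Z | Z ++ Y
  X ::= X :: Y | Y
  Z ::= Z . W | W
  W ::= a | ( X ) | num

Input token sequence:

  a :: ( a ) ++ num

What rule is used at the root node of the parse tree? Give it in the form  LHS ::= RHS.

[X [X [Y [Z [W a]]]] :: [Y [Z [W ( [X [Y [Z [W a]]]] )]] ++ [Y [Z [W num]]]]]

X ::= X :: Y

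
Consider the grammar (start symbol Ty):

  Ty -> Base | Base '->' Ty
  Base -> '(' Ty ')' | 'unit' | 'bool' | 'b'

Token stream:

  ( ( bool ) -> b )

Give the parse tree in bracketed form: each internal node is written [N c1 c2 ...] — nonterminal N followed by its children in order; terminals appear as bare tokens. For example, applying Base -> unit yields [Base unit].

[Ty [Base ( [Ty [Base ( [Ty [Base bool]] )] -> [Ty [Base b]]] )]]

Ty
Base
( Ty )
( Base -> Ty )
( ( Ty ) -> Ty )
( ( Base ) -> Ty )
( ( bool ) -> Ty )
( ( bool ) -> Base )
( ( bool ) -> b )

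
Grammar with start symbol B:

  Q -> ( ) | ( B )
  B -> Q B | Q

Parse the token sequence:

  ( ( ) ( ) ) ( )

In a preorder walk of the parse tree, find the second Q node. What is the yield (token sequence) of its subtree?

[B [Q ( [B [Q ( )] [B [Q ( )]]] )] [B [Q ( )]]]

( )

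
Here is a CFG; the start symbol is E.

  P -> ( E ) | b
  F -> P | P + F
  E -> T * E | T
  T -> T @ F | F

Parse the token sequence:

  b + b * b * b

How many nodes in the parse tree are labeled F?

4

[E [T [F [P b] + [F [P b]]]] * [E [T [F [P b]]] * [E [T [F [P b]]]]]]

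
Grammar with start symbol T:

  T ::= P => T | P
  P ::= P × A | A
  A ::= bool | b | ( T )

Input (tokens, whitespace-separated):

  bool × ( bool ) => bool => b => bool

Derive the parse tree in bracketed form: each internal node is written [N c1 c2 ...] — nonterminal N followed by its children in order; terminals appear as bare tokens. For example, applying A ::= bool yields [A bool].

T
P => T
P × A => T
A × A => T
bool × A => T
bool × ( T ) => T
bool × ( P ) => T
bool × ( A ) => T
bool × ( bool ) => T
bool × ( bool ) => P => T
bool × ( bool ) => A => T
bool × ( bool ) => bool => T
bool × ( bool ) => bool => P => T
bool × ( bool ) => bool => A => T
bool × ( bool ) => bool => b => T
bool × ( bool ) => bool => b => P
bool × ( bool ) => bool => b => A
bool × ( bool ) => bool => b => bool

[T [P [P [A bool]] × [A ( [T [P [A bool]]] )]] => [T [P [A bool]] => [T [P [A b]] => [T [P [A bool]]]]]]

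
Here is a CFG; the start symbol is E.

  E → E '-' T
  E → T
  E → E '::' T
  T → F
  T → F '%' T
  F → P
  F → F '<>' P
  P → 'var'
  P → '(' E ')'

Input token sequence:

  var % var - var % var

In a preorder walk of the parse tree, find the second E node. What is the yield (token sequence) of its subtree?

var % var

[E [E [T [F [P var]] % [T [F [P var]]]]] - [T [F [P var]] % [T [F [P var]]]]]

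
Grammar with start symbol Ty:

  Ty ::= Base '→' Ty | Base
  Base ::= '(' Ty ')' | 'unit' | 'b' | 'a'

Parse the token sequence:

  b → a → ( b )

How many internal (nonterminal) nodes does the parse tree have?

8

[Ty [Base b] → [Ty [Base a] → [Ty [Base ( [Ty [Base b]] )]]]]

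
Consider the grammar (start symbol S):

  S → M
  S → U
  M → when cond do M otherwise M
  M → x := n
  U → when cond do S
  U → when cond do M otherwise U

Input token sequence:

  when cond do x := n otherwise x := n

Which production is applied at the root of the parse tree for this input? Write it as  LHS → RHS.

[S [M when cond do [M x := n] otherwise [M x := n]]]

S → M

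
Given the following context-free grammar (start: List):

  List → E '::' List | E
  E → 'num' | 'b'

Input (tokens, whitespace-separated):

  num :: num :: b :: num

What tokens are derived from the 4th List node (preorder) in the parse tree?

[List [E num] :: [List [E num] :: [List [E b] :: [List [E num]]]]]

num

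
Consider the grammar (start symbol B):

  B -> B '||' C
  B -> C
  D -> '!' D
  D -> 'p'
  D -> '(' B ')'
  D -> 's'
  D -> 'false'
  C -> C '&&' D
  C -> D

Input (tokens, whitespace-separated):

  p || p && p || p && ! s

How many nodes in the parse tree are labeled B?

[B [B [B [C [D p]]] || [C [C [D p]] && [D p]]] || [C [C [D p]] && [D ! [D s]]]]

3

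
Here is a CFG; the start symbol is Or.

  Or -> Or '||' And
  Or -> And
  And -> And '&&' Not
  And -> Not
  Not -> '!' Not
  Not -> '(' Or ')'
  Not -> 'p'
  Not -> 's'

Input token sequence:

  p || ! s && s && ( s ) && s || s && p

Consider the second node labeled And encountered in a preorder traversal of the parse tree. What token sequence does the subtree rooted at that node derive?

[Or [Or [Or [And [Not p]]] || [And [And [And [And [Not ! [Not s]]] && [Not s]] && [Not ( [Or [And [Not s]]] )]] && [Not s]]] || [And [And [Not s]] && [Not p]]]

! s && s && ( s ) && s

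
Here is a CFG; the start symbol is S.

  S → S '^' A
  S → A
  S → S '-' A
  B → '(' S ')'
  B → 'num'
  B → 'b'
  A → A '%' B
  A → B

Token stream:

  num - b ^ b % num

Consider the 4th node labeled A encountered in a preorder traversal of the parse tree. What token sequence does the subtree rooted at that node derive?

[S [S [S [A [B num]]] - [A [B b]]] ^ [A [A [B b]] % [B num]]]

b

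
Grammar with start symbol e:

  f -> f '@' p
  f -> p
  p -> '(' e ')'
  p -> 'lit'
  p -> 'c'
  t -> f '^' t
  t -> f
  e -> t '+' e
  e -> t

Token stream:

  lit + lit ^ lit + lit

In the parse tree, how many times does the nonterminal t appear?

[e [t [f [p lit]]] + [e [t [f [p lit]] ^ [t [f [p lit]]]] + [e [t [f [p lit]]]]]]

4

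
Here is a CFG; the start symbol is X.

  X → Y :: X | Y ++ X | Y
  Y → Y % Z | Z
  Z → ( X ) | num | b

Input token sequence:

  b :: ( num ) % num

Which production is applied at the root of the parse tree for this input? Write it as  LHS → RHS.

X → Y :: X

[X [Y [Z b]] :: [X [Y [Y [Z ( [X [Y [Z num]]] )]] % [Z num]]]]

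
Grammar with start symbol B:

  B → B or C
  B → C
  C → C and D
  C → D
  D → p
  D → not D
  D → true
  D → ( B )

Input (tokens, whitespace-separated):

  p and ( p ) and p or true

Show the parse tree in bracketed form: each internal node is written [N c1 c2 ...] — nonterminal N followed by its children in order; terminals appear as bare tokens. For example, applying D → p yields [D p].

[B [B [C [C [C [D p]] and [D ( [B [C [D p]]] )]] and [D p]]] or [C [D true]]]

B
B or C
C or C
C and D or C
C and D and D or C
D and D and D or C
p and D and D or C
p and ( B ) and D or C
p and ( C ) and D or C
p and ( D ) and D or C
p and ( p ) and D or C
p and ( p ) and p or C
p and ( p ) and p or D
p and ( p ) and p or true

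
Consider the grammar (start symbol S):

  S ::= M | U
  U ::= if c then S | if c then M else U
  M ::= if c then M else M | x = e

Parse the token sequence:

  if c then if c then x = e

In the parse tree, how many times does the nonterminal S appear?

[S [U if c then [S [U if c then [S [M x = e]]]]]]

3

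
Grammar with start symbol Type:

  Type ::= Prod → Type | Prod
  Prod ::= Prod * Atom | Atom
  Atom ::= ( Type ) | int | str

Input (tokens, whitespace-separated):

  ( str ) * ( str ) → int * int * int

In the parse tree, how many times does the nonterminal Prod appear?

7

[Type [Prod [Prod [Atom ( [Type [Prod [Atom str]]] )]] * [Atom ( [Type [Prod [Atom str]]] )]] → [Type [Prod [Prod [Prod [Atom int]] * [Atom int]] * [Atom int]]]]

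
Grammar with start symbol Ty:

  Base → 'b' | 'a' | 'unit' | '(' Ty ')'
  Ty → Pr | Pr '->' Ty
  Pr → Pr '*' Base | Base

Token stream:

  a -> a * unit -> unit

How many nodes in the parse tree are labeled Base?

4

[Ty [Pr [Base a]] -> [Ty [Pr [Pr [Base a]] * [Base unit]] -> [Ty [Pr [Base unit]]]]]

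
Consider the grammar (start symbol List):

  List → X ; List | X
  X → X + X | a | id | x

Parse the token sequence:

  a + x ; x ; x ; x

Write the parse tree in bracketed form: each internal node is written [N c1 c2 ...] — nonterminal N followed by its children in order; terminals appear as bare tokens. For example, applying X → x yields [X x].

[List [X [X a] + [X x]] ; [List [X x] ; [List [X x] ; [List [X x]]]]]

List
X ; List
X + X ; List
a + X ; List
a + x ; List
a + x ; X ; List
a + x ; x ; List
a + x ; x ; X ; List
a + x ; x ; x ; List
a + x ; x ; x ; X
a + x ; x ; x ; x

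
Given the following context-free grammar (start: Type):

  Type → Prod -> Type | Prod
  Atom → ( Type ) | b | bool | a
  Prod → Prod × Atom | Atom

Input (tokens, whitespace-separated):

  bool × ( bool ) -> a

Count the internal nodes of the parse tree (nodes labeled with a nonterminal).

11

[Type [Prod [Prod [Atom bool]] × [Atom ( [Type [Prod [Atom bool]]] )]] -> [Type [Prod [Atom a]]]]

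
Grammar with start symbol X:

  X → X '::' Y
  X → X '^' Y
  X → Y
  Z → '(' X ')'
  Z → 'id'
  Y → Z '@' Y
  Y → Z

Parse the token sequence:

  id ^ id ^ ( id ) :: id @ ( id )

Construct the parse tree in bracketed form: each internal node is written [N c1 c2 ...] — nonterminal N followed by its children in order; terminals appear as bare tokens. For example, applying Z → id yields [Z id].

[X [X [X [X [Y [Z id]]] ^ [Y [Z id]]] ^ [Y [Z ( [X [Y [Z id]]] )]]] :: [Y [Z id] @ [Y [Z ( [X [Y [Z id]]] )]]]]

X
X :: Y
X ^ Y :: Y
X ^ Y ^ Y :: Y
Y ^ Y ^ Y :: Y
Z ^ Y ^ Y :: Y
id ^ Y ^ Y :: Y
id ^ Z ^ Y :: Y
id ^ id ^ Y :: Y
id ^ id ^ Z :: Y
id ^ id ^ ( X ) :: Y
id ^ id ^ ( Y ) :: Y
id ^ id ^ ( Z ) :: Y
id ^ id ^ ( id ) :: Y
id ^ id ^ ( id ) :: Z @ Y
id ^ id ^ ( id ) :: id @ Y
id ^ id ^ ( id ) :: id @ Z
id ^ id ^ ( id ) :: id @ ( X )
id ^ id ^ ( id ) :: id @ ( Y )
id ^ id ^ ( id ) :: id @ ( Z )
id ^ id ^ ( id ) :: id @ ( id )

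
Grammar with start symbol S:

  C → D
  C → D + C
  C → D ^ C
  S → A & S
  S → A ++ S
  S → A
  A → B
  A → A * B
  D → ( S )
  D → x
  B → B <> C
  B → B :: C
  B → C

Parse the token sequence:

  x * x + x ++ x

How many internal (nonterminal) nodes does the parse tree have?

[S [A [A [B [C [D x]]]] * [B [C [D x] + [C [D x]]]]] ++ [S [A [B [C [D x]]]]]]

16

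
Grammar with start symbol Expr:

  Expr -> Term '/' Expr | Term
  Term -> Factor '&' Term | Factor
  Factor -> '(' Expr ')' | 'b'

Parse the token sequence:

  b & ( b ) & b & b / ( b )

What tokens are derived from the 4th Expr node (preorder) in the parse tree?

b

[Expr [Term [Factor b] & [Term [Factor ( [Expr [Term [Factor b]]] )] & [Term [Factor b] & [Term [Factor b]]]]] / [Expr [Term [Factor ( [Expr [Term [Factor b]]] )]]]]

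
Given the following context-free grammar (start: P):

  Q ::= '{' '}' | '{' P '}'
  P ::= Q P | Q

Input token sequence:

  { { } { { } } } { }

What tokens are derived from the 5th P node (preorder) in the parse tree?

{ }

[P [Q { [P [Q { }] [P [Q { [P [Q { }]] }]]] }] [P [Q { }]]]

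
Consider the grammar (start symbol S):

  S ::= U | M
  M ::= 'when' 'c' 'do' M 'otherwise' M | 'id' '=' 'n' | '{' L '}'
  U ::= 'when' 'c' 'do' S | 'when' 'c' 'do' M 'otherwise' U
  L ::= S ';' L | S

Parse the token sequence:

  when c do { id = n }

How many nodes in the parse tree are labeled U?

1

[S [U when c do [S [M { [L [S [M id = n]]] }]]]]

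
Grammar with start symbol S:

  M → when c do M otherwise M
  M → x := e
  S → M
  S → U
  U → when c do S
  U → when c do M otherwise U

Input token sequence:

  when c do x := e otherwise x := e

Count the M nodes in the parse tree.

3

[S [M when c do [M x := e] otherwise [M x := e]]]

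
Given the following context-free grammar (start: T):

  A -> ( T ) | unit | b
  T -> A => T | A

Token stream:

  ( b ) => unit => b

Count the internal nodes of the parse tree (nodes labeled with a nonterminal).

[T [A ( [T [A b]] )] => [T [A unit] => [T [A b]]]]

8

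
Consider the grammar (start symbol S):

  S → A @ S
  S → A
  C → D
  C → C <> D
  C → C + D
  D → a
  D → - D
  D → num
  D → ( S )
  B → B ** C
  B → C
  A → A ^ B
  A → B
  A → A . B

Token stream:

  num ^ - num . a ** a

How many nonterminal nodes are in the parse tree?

17

[S [A [A [A [B [C [D num]]]] ^ [B [C [D - [D num]]]]] . [B [B [C [D a]]] ** [C [D a]]]]]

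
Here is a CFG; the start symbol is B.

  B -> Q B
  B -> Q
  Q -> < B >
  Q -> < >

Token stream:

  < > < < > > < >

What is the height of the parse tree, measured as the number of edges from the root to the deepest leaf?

5

[B [Q < >] [B [Q < [B [Q < >]] >] [B [Q < >]]]]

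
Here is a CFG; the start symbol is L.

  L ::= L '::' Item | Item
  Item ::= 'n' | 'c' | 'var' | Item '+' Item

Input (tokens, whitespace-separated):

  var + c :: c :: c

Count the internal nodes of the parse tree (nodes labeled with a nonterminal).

[L [L [L [Item [Item var] + [Item c]]] :: [Item c]] :: [Item c]]

8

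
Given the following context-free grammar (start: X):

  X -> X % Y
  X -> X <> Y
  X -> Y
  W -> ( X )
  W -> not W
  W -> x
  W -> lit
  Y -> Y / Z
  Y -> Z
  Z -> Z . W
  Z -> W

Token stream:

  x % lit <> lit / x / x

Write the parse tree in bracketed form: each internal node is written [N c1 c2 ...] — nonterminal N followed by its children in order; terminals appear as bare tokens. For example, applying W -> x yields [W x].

X
X <> Y
X % Y <> Y
Y % Y <> Y
Z % Y <> Y
W % Y <> Y
x % Y <> Y
x % Z <> Y
x % W <> Y
x % lit <> Y
x % lit <> Y / Z
x % lit <> Y / Z / Z
x % lit <> Z / Z / Z
x % lit <> W / Z / Z
x % lit <> lit / Z / Z
x % lit <> lit / W / Z
x % lit <> lit / x / Z
x % lit <> lit / x / W
x % lit <> lit / x / x

[X [X [X [Y [Z [W x]]]] % [Y [Z [W lit]]]] <> [Y [Y [Y [Z [W lit]]] / [Z [W x]]] / [Z [W x]]]]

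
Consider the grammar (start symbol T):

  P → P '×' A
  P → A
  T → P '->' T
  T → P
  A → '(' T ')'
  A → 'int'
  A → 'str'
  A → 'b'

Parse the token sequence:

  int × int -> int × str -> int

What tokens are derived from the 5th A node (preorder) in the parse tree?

int

[T [P [P [A int]] × [A int]] -> [T [P [P [A int]] × [A str]] -> [T [P [A int]]]]]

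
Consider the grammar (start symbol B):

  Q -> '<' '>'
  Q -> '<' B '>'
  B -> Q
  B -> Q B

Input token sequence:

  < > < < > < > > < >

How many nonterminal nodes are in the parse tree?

10

[B [Q < >] [B [Q < [B [Q < >] [B [Q < >]]] >] [B [Q < >]]]]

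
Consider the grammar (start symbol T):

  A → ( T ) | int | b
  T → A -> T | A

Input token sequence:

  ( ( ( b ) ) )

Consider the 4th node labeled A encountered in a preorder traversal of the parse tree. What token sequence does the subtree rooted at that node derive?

b

[T [A ( [T [A ( [T [A ( [T [A b]] )]] )]] )]]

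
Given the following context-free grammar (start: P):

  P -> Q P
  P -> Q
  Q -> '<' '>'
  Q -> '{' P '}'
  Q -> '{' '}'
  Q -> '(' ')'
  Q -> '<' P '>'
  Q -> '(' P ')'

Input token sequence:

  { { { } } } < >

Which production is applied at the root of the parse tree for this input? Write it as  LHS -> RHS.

[P [Q { [P [Q { [P [Q { }]] }]] }] [P [Q < >]]]

P -> Q P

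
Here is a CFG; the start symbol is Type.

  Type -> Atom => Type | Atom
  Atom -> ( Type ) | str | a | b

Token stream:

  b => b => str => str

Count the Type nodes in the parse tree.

4

[Type [Atom b] => [Type [Atom b] => [Type [Atom str] => [Type [Atom str]]]]]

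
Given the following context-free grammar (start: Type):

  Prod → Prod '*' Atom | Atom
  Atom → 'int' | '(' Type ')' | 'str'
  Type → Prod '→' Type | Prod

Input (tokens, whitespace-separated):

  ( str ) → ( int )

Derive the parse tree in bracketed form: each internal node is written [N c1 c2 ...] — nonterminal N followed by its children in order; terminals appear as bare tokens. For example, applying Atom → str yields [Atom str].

Type
Prod → Type
Atom → Type
( Type ) → Type
( Prod ) → Type
( Atom ) → Type
( str ) → Type
( str ) → Prod
( str ) → Atom
( str ) → ( Type )
( str ) → ( Prod )
( str ) → ( Atom )
( str ) → ( int )

[Type [Prod [Atom ( [Type [Prod [Atom str]]] )]] → [Type [Prod [Atom ( [Type [Prod [Atom int]]] )]]]]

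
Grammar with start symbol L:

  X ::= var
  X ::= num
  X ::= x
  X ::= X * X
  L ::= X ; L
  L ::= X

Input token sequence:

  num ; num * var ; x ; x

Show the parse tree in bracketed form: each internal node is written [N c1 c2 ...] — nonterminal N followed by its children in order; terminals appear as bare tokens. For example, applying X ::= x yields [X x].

[L [X num] ; [L [X [X num] * [X var]] ; [L [X x] ; [L [X x]]]]]

L
X ; L
num ; L
num ; X ; L
num ; X * X ; L
num ; num * X ; L
num ; num * var ; L
num ; num * var ; X ; L
num ; num * var ; x ; L
num ; num * var ; x ; X
num ; num * var ; x ; x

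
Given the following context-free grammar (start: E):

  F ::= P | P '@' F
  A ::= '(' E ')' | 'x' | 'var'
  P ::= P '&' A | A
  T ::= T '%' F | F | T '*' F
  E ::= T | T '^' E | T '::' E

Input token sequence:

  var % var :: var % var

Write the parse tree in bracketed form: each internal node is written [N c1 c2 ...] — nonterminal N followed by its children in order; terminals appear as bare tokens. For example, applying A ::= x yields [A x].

E
T :: E
T % F :: E
F % F :: E
P % F :: E
A % F :: E
var % F :: E
var % P :: E
var % A :: E
var % var :: E
var % var :: T
var % var :: T % F
var % var :: F % F
var % var :: P % F
var % var :: A % F
var % var :: var % F
var % var :: var % P
var % var :: var % A
var % var :: var % var

[E [T [T [F [P [A var]]]] % [F [P [A var]]]] :: [E [T [T [F [P [A var]]]] % [F [P [A var]]]]]]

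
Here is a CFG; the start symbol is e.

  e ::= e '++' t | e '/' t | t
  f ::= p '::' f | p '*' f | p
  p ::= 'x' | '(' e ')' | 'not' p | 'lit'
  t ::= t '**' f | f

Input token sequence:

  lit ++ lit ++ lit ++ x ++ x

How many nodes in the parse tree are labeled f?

5

[e [e [e [e [e [t [f [p lit]]]] ++ [t [f [p lit]]]] ++ [t [f [p lit]]]] ++ [t [f [p x]]]] ++ [t [f [p x]]]]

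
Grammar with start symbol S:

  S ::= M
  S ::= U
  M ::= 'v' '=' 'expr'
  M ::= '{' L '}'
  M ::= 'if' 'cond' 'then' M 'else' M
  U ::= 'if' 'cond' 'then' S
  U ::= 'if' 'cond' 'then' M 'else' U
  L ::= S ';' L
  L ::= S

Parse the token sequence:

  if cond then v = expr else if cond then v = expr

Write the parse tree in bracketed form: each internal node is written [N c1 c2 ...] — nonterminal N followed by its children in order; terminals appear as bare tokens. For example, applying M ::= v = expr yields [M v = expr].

S
U
if cond then M else U
if cond then v = expr else U
if cond then v = expr else if cond then S
if cond then v = expr else if cond then M
if cond then v = expr else if cond then v = expr

[S [U if cond then [M v = expr] else [U if cond then [S [M v = expr]]]]]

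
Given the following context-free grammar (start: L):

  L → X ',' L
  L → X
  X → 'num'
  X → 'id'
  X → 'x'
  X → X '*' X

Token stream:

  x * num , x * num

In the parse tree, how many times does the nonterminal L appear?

[L [X [X x] * [X num]] , [L [X [X x] * [X num]]]]

2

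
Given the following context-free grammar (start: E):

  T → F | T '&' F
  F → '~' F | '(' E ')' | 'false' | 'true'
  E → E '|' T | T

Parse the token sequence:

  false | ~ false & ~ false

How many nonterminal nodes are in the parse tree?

[E [E [T [F false]]] | [T [T [F ~ [F false]]] & [F ~ [F false]]]]

10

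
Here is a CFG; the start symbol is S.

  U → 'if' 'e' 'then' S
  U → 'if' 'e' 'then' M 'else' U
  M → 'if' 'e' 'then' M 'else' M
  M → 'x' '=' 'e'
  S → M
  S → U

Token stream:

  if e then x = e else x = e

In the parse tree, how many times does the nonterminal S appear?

[S [M if e then [M x = e] else [M x = e]]]

1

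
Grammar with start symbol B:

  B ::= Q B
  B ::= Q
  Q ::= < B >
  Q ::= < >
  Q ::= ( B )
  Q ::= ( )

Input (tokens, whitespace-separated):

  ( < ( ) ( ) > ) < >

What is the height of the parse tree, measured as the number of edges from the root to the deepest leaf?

7

[B [Q ( [B [Q < [B [Q ( )] [B [Q ( )]]] >]] )] [B [Q < >]]]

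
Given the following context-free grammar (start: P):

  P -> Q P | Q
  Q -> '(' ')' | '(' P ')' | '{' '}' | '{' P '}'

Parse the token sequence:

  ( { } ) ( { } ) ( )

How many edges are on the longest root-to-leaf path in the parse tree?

[P [Q ( [P [Q { }]] )] [P [Q ( [P [Q { }]] )] [P [Q ( )]]]]

5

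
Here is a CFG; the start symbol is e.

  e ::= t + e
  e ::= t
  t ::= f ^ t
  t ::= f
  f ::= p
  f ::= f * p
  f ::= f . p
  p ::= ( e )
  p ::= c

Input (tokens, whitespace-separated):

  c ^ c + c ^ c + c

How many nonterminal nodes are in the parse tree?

18

[e [t [f [p c]] ^ [t [f [p c]]]] + [e [t [f [p c]] ^ [t [f [p c]]]] + [e [t [f [p c]]]]]]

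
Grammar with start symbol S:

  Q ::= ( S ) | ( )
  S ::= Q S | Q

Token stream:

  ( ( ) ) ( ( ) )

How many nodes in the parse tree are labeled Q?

4

[S [Q ( [S [Q ( )]] )] [S [Q ( [S [Q ( )]] )]]]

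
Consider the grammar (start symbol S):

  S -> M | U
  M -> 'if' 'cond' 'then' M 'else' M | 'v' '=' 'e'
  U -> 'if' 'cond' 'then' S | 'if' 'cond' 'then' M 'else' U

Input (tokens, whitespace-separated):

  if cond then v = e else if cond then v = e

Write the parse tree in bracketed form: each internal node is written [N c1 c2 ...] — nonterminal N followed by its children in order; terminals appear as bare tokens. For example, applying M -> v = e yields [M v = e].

[S [U if cond then [M v = e] else [U if cond then [S [M v = e]]]]]

S
U
if cond then M else U
if cond then v = e else U
if cond then v = e else if cond then S
if cond then v = e else if cond then M
if cond then v = e else if cond then v = e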